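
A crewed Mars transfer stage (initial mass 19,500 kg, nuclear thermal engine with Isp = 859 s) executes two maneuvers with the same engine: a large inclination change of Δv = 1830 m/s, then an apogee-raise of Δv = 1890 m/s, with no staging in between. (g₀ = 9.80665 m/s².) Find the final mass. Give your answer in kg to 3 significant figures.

final mass ≈ 12500 kg

v_e = Isp · g₀ = 859 × 9.80665 = 8423.9 m/s.
After the first burn: m = 19500 × exp(−1830/8423.9) = 19500 × 0.80474 = 15,692.4 kg.
After the second burn: m = 15,692.4 × exp(−1890/8423.9) = 15,692.4 × 0.79903 = 12,538.7 kg.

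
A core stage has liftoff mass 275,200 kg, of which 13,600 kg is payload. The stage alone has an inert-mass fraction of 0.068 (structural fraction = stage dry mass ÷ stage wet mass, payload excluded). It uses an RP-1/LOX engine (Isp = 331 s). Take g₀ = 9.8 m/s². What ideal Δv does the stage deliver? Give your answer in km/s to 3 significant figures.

Δv ≈ 7.04 km/s

Stage wet mass = m₀ − payload = 275,200 − 13,600 = 261,600 kg.
Stage dry mass = ε × stage wet mass = 0.068 × 261,600 = 17,788.8 kg.
Burnout mass m_f = stage dry + payload = 17,788.8 + 13,600 = 31,388.8 kg.
v_e = Isp · g₀ = 331 × 9.8 = 3243.8 m/s.
Rocket equation: Δv = v_e · ln(275,200/31,388.8) = 3243.8 × ln(8.767) = 3243.8 × 2.1710 ≈ 7042 m/s.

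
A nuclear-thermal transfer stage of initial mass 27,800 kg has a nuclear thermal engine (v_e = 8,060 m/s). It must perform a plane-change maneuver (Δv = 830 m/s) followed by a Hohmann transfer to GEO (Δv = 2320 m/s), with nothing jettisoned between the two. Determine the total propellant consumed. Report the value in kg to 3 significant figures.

total propellant consumed ≈ 8990 kg

After the first burn: m = 27800 × exp(−830/8060.0) = 27800 × 0.90215 = 25,079.8 kg.
After the second burn: m = 25,079.8 × exp(−2320/8060.0) = 25,079.8 × 0.74988 = 18,806.8 kg.
Total propellant = m₀ − m_final = 27800 − 18,806.8 = 8,993.2 kg.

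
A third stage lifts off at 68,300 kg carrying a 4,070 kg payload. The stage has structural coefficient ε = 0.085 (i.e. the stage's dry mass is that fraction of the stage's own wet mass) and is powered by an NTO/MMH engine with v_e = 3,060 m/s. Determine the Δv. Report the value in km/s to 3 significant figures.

Δv ≈ 6.03 km/s

Stage wet mass = m₀ − payload = 68,300 − 4,070 = 64,230 kg.
Stage dry mass = ε × stage wet mass = 0.085 × 64,230 = 5,459.55 kg.
Burnout mass m_f = stage dry + payload = 5,459.55 + 4,070 = 9,529.55 kg.
Using Δv = v_e ln(m₀/m_f): Δv = v_e · ln(68,300/9,529.55) = 3060.0 × ln(7.167) = 3060.0 × 1.9695 ≈ 6027 m/s.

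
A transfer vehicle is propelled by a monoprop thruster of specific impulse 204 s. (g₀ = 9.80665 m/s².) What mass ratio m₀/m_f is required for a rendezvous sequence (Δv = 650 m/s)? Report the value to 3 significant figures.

v_e = Isp · g₀ = 204 × 9.80665 = 2000.6 m/s.
By the Tsiolkovsky rocket equation, m₀/m_f = exp(Δv / v_e) = exp(650 / 2000.6) = exp(0.3249) = 1.3839.

mass ratio ≈ 1.38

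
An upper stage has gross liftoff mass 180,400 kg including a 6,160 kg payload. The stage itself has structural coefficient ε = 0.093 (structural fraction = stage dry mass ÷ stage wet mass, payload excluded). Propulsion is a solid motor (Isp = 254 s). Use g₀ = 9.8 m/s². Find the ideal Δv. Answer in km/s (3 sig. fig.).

Stage wet mass = m₀ − payload = 180,400 − 6,160 = 174,240 kg.
Stage dry mass = ε × stage wet mass = 0.093 × 174,240 = 16,204.3 kg.
Burnout mass m_f = stage dry + payload = 16,204.3 + 6,160 = 22,364.3 kg.
v_e = Isp · g₀ = 254 × 9.8 = 2489.2 m/s.
Using Δv = v_e ln(m₀/m_f): Δv = v_e · ln(180,400/22,364.3) = 2489.2 × ln(8.066) = 2489.2 × 2.0877 ≈ 5197 m/s.

Δv ≈ 5.20 km/s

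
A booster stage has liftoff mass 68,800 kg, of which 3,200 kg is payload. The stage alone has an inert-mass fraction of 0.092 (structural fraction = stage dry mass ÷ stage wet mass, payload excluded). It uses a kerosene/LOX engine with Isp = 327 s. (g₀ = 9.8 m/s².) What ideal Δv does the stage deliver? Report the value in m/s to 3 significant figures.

Δv ≈ 6440 m/s

Stage wet mass = m₀ − payload = 68,800 − 3,200 = 65,600 kg.
Stage dry mass = ε × stage wet mass = 0.092 × 65,600 = 6,035.2 kg.
Burnout mass m_f = stage dry + payload = 6,035.2 + 3,200 = 9,235.2 kg.
v_e = Isp · g₀ = 327 × 9.8 = 3204.6 m/s.
Using Δv = v_e ln(m₀/m_f): Δv = v_e · ln(68,800/9,235.2) = 3204.6 × ln(7.45) = 3204.6 × 2.0082 ≈ 6435 m/s.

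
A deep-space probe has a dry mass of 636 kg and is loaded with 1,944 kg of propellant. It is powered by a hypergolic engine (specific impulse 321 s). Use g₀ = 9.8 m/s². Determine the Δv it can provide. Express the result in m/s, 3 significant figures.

v_e = Isp · g₀ = 321 × 9.8 = 3145.8 m/s.
m₀ = m_dry + m_prop = 636 + 1,944 = 2,580 kg.
Using Δv = v_e ln(m₀/m_f): Δv = v_e · ln(m₀/m_f) = 3145.8 × ln(4.057) = 3145.8 × 1.4003 ≈ 4405.2 m/s.

Δv ≈ 4410 m/s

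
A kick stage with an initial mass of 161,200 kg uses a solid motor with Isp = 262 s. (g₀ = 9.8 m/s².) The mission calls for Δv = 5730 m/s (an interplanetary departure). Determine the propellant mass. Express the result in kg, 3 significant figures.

v_e = Isp · g₀ = 262 × 9.8 = 2567.6 m/s.
m₀/m_f = exp(Δv / v_e) = exp(5730 / 2567.6) = exp(2.2317) = 9.3153.
m_f = 161,200 / 9.3153 = 17,304.9 kg, so propellant = m₀ − m_f = 161,200 − 17,304.9 = 143,895.1 kg.

propellant mass ≈ 144000 kg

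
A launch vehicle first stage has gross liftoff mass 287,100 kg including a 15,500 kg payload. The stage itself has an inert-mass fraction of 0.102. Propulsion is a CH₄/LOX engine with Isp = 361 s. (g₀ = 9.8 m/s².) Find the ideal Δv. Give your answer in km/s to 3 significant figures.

Stage wet mass = m₀ − payload = 287,100 − 15,500 = 271,600 kg.
Stage dry mass = ε × stage wet mass = 0.102 × 271,600 = 27,703.2 kg.
Burnout mass m_f = stage dry + payload = 27,703.2 + 15,500 = 43,203.2 kg.
v_e = Isp · g₀ = 361 × 9.8 = 3537.8 m/s.
Δv = v_e · ln(287,100/43,203.2) = 3537.8 × ln(6.645) = 3537.8 × 1.8939 ≈ 6700 m/s.

Δv ≈ 6.70 km/s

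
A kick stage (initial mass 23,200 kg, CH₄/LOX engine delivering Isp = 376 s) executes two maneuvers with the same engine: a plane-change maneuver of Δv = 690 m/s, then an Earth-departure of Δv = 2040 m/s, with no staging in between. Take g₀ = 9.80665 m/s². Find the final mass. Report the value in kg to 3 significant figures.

final mass ≈ 11100 kg

v_e = Isp · g₀ = 376 × 9.80665 = 3687.3 m/s.
After the first burn: m = 23200 × exp(−690/3687.3) = 23200 × 0.82934 = 19,240.7 kg.
After the second burn: m = 19,240.7 × exp(−2040/3687.3) = 19,240.7 × 0.57508 = 11,064.9 kg.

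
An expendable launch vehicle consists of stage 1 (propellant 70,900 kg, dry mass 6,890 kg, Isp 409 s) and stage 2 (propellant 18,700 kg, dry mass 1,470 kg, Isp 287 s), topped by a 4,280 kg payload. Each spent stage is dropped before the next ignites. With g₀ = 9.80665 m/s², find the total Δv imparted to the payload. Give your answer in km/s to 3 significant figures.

Δv ≈ 8.82 km/s

Ignition mass of stage 1 = 70,900+6,890 + 18,700+1,470 + 4,280 = 102,240 kg.
Stage 1: m₀ = 102,240 kg, m_f = 102,240 − 70,900 = 31,340 kg; Δv = 409×9.80665×ln(3.262) = 4010.9×1.1824 ≈ 4743 m/s.
Stage 2: m₀ = 24,450 kg, m_f = 24,450 − 18,700 = 5,750 kg; Δv = 287×9.80665×ln(4.252) = 2814.5×1.4474 ≈ 4074 m/s.
Total Δv = 4743 + 4074 = 8817 m/s.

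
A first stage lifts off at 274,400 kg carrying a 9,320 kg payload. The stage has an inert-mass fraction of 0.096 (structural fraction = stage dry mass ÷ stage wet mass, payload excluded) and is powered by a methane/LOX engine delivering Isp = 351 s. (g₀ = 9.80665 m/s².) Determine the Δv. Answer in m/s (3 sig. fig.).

Stage wet mass = m₀ − payload = 274,400 − 9,320 = 265,080 kg.
Stage dry mass = ε × stage wet mass = 0.096 × 265,080 = 25,447.7 kg.
Burnout mass m_f = stage dry + payload = 25,447.7 + 9,320 = 34,767.7 kg.
v_e = Isp · g₀ = 351 × 9.80665 = 3442.1 m/s.
From the ideal rocket equation, Δv = v_e · ln(274,400/34,767.7) = 3442.1 × ln(7.892) = 3442.1 × 2.0659 ≈ 7111 m/s.

Δv ≈ 7110 m/s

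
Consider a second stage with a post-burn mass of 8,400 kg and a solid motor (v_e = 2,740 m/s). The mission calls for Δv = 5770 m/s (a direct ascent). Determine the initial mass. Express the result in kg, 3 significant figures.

By the Tsiolkovsky rocket equation, m₀/m_f = exp(Δv / v_e) = exp(5770 / 2740.0) = exp(2.1058) = 8.2140.
m₀ = m_f × 8.2140 = 8,400 × 8.2140 = 68,997.6 kg.

initial mass ≈ 69000 kg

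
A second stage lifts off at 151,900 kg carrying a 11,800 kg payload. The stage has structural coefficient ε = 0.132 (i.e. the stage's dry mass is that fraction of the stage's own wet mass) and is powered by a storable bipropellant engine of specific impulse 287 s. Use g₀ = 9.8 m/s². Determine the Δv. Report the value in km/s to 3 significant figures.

Δv ≈ 4.53 km/s

Stage wet mass = m₀ − payload = 151,900 − 11,800 = 140,100 kg.
Stage dry mass = ε × stage wet mass = 0.132 × 140,100 = 18,493.2 kg.
Burnout mass m_f = stage dry + payload = 18,493.2 + 11,800 = 30,293.2 kg.
v_e = Isp · g₀ = 287 × 9.8 = 2812.6 m/s.
Δv = v_e · ln(151,900/30,293.2) = 2812.6 × ln(5.014) = 2812.6 × 1.6123 ≈ 4535 m/s.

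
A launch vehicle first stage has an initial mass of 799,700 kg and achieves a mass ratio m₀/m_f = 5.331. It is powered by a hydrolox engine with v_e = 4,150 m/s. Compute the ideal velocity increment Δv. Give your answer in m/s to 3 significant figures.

Δv ≈ 6950 m/s

Rocket equation: Δv = v_e · ln(5.331) = 4150.0 × 1.6735 ≈ 6945.2 m/s.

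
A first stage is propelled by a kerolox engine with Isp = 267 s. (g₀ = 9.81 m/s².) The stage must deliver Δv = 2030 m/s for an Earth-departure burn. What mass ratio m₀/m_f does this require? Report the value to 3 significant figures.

mass ratio ≈ 2.17

v_e = Isp · g₀ = 267 × 9.81 = 2619.3 m/s.
By the Tsiolkovsky rocket equation, m₀/m_f = exp(Δv / v_e) = exp(2030 / 2619.3) = exp(0.7750) = 2.1706.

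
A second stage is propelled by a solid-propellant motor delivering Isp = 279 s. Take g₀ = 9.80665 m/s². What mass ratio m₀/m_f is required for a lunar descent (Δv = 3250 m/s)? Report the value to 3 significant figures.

v_e = Isp · g₀ = 279 × 9.80665 = 2736.1 m/s.
m₀/m_f = exp(Δv / v_e) = exp(3250 / 2736.1) = exp(1.1878) = 3.2800.

mass ratio ≈ 3.28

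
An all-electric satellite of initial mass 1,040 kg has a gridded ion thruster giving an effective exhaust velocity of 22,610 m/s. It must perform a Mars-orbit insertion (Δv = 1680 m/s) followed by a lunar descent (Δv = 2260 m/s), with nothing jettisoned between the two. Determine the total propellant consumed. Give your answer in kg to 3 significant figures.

total propellant consumed ≈ 166 kg

After the first burn: m = 1040 × exp(−1680/22610.0) = 1040 × 0.92839 = 965.526 kg.
After the second burn: m = 965.526 × exp(−2260/22610.0) = 965.526 × 0.90488 = 873.685 kg.
Total propellant = m₀ − m_final = 1040 − 873.685 = 166.315 kg.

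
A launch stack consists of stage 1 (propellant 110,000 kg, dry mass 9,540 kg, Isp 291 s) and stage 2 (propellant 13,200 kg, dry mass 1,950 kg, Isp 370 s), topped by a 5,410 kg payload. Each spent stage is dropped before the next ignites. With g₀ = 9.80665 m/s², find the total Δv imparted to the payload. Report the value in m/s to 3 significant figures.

Δv ≈ 8120 m/s

Ignition mass of stage 1 = 110,000+9,540 + 13,200+1,950 + 5,410 = 140,100 kg.
Stage 1: m₀ = 140,100 kg, m_f = 140,100 − 110,000 = 30,100 kg; Δv = 291×9.80665×ln(4.654) = 2853.7×1.5378 ≈ 4389 m/s.
Stage 2: m₀ = 20,560 kg, m_f = 20,560 − 13,200 = 7,360 kg; Δv = 370×9.80665×ln(2.793) = 3628.5×1.0273 ≈ 3727 m/s.
Total Δv = 4389 + 3727 = 8116 m/s.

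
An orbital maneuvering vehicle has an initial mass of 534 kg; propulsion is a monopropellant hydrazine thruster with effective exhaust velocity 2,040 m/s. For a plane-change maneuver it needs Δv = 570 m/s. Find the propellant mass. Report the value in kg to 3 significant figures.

propellant mass ≈ 130 kg

Using Δv = v_e ln(m₀/m_f): m₀/m_f = exp(Δv / v_e) = exp(570 / 2040.0) = exp(0.2794) = 1.3224.
m_f = 534 / 1.3224 = 403.811 kg, so propellant = m₀ − m_f = 534 − 403.811 = 130.189 kg.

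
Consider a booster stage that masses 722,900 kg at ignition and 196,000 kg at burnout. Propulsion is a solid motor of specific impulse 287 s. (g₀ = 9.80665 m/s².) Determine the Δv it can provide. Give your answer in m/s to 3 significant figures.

Δv ≈ 3670 m/s

v_e = Isp · g₀ = 287 × 9.80665 = 2814.5 m/s.
From the ideal rocket equation, Δv = v_e · ln(m₀/m_f) = 2814.5 × ln(3.688) = 2814.5 × 1.3052 ≈ 3673.4 m/s.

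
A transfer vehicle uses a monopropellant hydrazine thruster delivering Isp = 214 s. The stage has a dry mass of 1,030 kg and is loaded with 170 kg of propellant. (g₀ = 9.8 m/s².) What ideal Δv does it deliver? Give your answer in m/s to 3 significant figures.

v_e = Isp · g₀ = 214 × 9.8 = 2097.2 m/s.
m₀ = m_dry + m_prop = 1,030 + 170 = 1,200 kg.
Using Δv = v_e ln(m₀/m_f): Δv = v_e · ln(m₀/m_f) = 2097.2 × ln(1.165) = 2097.2 × 0.1528 ≈ 320.4 m/s.

Δv ≈ 320 m/s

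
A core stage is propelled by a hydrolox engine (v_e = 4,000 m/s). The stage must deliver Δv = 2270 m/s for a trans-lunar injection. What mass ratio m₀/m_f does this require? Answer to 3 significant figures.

mass ratio ≈ 1.76

Rocket equation: m₀/m_f = exp(Δv / v_e) = exp(2270 / 4000.0) = exp(0.5675) = 1.7639.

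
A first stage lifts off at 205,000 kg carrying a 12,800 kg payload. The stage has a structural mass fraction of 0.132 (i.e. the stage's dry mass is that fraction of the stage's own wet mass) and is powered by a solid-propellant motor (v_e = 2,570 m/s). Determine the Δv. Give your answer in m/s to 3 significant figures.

Stage wet mass = m₀ − payload = 205,000 − 12,800 = 192,200 kg.
Stage dry mass = ε × stage wet mass = 0.132 × 192,200 = 25,370.4 kg.
Burnout mass m_f = stage dry + payload = 25,370.4 + 12,800 = 38,170.4 kg.
By the Tsiolkovsky rocket equation, Δv = v_e · ln(205,000/38,170.4) = 2570.0 × ln(5.371) = 2570.0 × 1.6809 ≈ 4320 m/s.

Δv ≈ 4320 m/s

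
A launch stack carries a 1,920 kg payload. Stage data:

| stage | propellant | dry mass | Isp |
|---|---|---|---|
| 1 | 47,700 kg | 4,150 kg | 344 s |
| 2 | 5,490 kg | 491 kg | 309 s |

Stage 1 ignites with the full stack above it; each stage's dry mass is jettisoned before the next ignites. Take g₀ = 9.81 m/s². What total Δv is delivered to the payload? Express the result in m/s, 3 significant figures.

Ignition mass of stage 1 = 47,700+4,150 + 5,490+491 + 1,920 = 59,751 kg.
Stage 1: m₀ = 59,751 kg, m_f = 59,751 − 47,700 = 12,051 kg; Δv = 344×9.81×ln(4.958) = 3374.6×1.6010 ≈ 5403 m/s.
Stage 2: m₀ = 7,901 kg, m_f = 7,901 − 5,490 = 2,411 kg; Δv = 309×9.81×ln(3.277) = 3031.3×1.1869 ≈ 3598 m/s.
Total Δv = 5403 + 3598 = 9001 m/s.

Δv ≈ 9000 m/s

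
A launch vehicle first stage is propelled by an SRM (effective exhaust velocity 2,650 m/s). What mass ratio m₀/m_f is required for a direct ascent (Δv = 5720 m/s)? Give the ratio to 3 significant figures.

mass ratio ≈ 8.66

m₀/m_f = exp(Δv / v_e) = exp(5720 / 2650.0) = exp(2.1585) = 8.6581.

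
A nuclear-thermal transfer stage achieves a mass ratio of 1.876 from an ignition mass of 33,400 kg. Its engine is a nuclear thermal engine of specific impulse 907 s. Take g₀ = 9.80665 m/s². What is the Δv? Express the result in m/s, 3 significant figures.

Δv ≈ 5600 m/s

v_e = Isp · g₀ = 907 × 9.80665 = 8894.6 m/s.
From the ideal rocket equation, Δv = v_e · ln(1.876) = 8894.6 × 0.6291 ≈ 5596.0 m/s.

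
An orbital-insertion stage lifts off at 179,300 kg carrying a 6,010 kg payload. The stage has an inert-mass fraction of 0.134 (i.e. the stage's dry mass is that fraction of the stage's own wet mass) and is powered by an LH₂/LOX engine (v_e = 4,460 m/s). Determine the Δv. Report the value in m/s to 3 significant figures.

Δv ≈ 8090 m/s

Stage wet mass = m₀ − payload = 179,300 − 6,010 = 173,290 kg.
Stage dry mass = ε × stage wet mass = 0.134 × 173,290 = 23,220.9 kg.
Burnout mass m_f = stage dry + payload = 23,220.9 + 6,010 = 29,230.9 kg.
Δv = v_e · ln(179,300/29,230.9) = 4460.0 × ln(6.134) = 4460.0 × 1.8138 ≈ 8090 m/s.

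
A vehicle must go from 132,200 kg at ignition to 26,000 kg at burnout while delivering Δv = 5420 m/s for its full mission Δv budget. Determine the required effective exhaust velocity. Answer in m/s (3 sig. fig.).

ln(m₀/m_f) = ln(132200/26000) = ln(5.085) = 1.6262.
v_e = Δv / ln(m₀/m_f) = 5420 / 1.6262 = 3332.9 m/s.

v_e ≈ 3330 m/s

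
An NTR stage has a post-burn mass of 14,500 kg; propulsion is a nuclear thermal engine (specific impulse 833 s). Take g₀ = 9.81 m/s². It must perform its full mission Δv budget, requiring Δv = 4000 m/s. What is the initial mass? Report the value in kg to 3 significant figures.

initial mass ≈ 23700 kg

v_e = Isp · g₀ = 833 × 9.81 = 8171.7 m/s.
Rocket equation: m₀/m_f = exp(Δv / v_e) = exp(4000 / 8171.7) = exp(0.4895) = 1.6315.
m₀ = m_f × 1.6315 = 14,500 × 1.6315 = 23,656.8 kg.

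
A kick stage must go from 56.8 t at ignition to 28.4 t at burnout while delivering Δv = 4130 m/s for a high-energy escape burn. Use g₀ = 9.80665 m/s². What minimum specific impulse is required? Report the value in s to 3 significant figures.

ln(m₀/m_f) = ln(56800/28400) = ln(2) = 0.6931.
Using Δv = v_e ln(m₀/m_f): v_e = Δv / ln(m₀/m_f) = 4130 / 0.6931 = 5958.3 m/s.
Isp = v_e / g₀ = 5958.3 / 9.80665 = 607.6 s.

Isp ≈ 608 s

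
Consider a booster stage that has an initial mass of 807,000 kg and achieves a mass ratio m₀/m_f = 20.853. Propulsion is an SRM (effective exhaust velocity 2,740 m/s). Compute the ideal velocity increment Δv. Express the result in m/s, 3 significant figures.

Δv = v_e · ln(20.853) = 2740.0 × 3.0375 ≈ 8322.7 m/s.

Δv ≈ 8320 m/s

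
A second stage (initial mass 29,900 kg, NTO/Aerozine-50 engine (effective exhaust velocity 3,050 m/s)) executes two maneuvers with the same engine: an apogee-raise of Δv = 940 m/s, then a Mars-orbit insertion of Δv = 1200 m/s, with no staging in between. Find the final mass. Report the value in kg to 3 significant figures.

After the first burn: m = 29900 × exp(−940/3050.0) = 29900 × 0.73477 = 21,969.6 kg.
After the second burn: m = 21,969.6 × exp(−1200/3050.0) = 21,969.6 × 0.67473 = 14,823.5 kg.

final mass ≈ 14800 kg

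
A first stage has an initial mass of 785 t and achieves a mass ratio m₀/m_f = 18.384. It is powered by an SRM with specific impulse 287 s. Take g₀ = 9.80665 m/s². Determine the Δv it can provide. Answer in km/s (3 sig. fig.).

Δv ≈ 8.19 km/s

v_e = Isp · g₀ = 287 × 9.80665 = 2814.5 m/s.
Δv = v_e · ln(18.384) = 2814.5 × 2.9115 ≈ 8194.4 m/s.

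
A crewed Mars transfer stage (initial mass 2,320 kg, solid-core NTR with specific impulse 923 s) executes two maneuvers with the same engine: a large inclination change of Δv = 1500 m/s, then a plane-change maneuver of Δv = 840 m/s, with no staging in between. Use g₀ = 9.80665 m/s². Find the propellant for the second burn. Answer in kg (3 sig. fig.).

v_e = Isp · g₀ = 923 × 9.80665 = 9051.5 m/s.
After the first burn: m = 2320 × exp(−1500/9051.5) = 2320 × 0.84729 = 1,965.71 kg.
After the second burn: m = 1,965.71 × exp(−840/9051.5) = 1,965.71 × 0.91137 = 1,791.49 kg.
Second-burn propellant = 1,965.71 − 1,791.49 = 174.22 kg.

propellant for the second burn ≈ 174 kg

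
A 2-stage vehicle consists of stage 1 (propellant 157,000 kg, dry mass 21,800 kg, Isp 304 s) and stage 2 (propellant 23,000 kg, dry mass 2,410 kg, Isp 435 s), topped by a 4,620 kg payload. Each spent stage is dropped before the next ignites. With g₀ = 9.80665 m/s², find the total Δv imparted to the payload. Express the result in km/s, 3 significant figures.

Δv ≈ 10.3 km/s

Ignition mass of stage 1 = 157,000+21,800 + 23,000+2,410 + 4,620 = 208,830 kg.
Stage 1: m₀ = 208,830 kg, m_f = 208,830 − 157,000 = 51,830 kg; Δv = 304×9.80665×ln(4.029) = 2981.2×1.3936 ≈ 4154 m/s.
Stage 2: m₀ = 30,030 kg, m_f = 30,030 − 23,000 = 7,030 kg; Δv = 435×9.80665×ln(4.272) = 4265.9×1.4520 ≈ 6194 m/s.
Total Δv = 4154 + 6194 = 10348 m/s.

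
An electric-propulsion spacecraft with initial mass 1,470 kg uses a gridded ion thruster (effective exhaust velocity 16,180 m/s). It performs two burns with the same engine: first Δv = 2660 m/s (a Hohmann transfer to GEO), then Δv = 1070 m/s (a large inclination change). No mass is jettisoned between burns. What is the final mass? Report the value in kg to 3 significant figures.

After the first burn: m = 1470 × exp(−2660/16180.0) = 1470 × 0.84840 = 1,247.15 kg.
After the second burn: m = 1,247.15 × exp(−1070/16180.0) = 1,247.15 × 0.93601 = 1,167.34 kg.

final mass ≈ 1170 kg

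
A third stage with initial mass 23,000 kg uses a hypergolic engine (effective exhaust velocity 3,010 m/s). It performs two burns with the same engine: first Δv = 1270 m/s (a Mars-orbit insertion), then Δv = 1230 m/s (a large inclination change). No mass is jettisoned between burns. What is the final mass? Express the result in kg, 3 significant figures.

final mass ≈ 10000 kg

After the first burn: m = 23000 × exp(−1270/3010.0) = 23000 × 0.65578 = 15,082.9 kg.
After the second burn: m = 15,082.9 × exp(−1230/3010.0) = 15,082.9 × 0.66455 = 10,023.3 kg.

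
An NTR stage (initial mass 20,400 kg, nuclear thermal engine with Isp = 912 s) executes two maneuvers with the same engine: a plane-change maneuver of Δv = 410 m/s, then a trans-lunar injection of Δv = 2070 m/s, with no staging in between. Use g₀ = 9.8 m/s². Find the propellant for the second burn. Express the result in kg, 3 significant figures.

v_e = Isp · g₀ = 912 × 9.8 = 8937.6 m/s.
After the first burn: m = 20400 × exp(−410/8937.6) = 20400 × 0.95516 = 19,485.3 kg.
After the second burn: m = 19,485.3 × exp(−2070/8937.6) = 19,485.3 × 0.79326 = 15,456.9 kg.
Second-burn propellant = 19,485.3 − 15,456.9 = 4,028.4 kg.

propellant for the second burn ≈ 4030 kg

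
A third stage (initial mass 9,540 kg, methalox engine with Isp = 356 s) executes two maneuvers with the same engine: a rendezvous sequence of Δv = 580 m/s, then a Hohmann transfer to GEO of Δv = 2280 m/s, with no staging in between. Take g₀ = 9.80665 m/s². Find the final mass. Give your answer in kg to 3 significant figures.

v_e = Isp · g₀ = 356 × 9.80665 = 3491.2 m/s.
After the first burn: m = 9540 × exp(−580/3491.2) = 9540 × 0.84693 = 8,079.71 kg.
After the second burn: m = 8,079.71 × exp(−2280/3491.2) = 8,079.71 × 0.52044 = 4,205 kg.

final mass ≈ 4210 kg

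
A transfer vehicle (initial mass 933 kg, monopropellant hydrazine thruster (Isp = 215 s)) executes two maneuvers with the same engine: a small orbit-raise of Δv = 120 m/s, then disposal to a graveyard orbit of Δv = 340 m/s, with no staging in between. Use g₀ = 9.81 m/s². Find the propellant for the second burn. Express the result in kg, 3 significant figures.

propellant for the second burn ≈ 131 kg

v_e = Isp · g₀ = 215 × 9.81 = 2109.2 m/s.
After the first burn: m = 933 × exp(−120/2109.2) = 933 × 0.94469 = 881.396 kg.
After the second burn: m = 881.396 × exp(−340/2109.2) = 881.396 × 0.85112 = 750.174 kg.
Second-burn propellant = 881.396 − 750.174 = 131.222 kg.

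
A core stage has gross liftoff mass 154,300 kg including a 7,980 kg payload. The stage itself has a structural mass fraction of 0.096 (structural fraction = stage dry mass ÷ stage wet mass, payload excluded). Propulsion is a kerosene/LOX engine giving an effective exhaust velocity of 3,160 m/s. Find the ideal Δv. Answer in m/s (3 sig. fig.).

Stage wet mass = m₀ − payload = 154,300 − 7,980 = 146,320 kg.
Stage dry mass = ε × stage wet mass = 0.096 × 146,320 = 14,046.7 kg.
Burnout mass m_f = stage dry + payload = 14,046.7 + 7,980 = 22,026.7 kg.
By the Tsiolkovsky rocket equation, Δv = v_e · ln(154,300/22,026.7) = 3160.0 × ln(7.005) = 3160.0 × 1.9466 ≈ 6151 m/s.

Δv ≈ 6150 m/s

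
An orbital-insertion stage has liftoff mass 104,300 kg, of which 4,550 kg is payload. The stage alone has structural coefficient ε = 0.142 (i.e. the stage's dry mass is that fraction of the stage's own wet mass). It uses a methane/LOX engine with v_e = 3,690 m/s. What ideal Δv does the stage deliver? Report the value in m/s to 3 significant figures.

Δv ≈ 6340 m/s

Stage wet mass = m₀ − payload = 104,300 − 4,550 = 99,750 kg.
Stage dry mass = ε × stage wet mass = 0.142 × 99,750 = 14,164.5 kg.
Burnout mass m_f = stage dry + payload = 14,164.5 + 4,550 = 18,714.5 kg.
From the ideal rocket equation, Δv = v_e · ln(104,300/18,714.5) = 3690.0 × ln(5.573) = 3690.0 × 1.7180 ≈ 6339 m/s.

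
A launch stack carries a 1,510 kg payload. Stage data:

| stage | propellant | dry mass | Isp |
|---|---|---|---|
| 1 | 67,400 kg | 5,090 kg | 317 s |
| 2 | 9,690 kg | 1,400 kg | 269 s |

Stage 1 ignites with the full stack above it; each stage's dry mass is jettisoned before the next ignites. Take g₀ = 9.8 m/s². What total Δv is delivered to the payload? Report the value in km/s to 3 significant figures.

Ignition mass of stage 1 = 67,400+5,090 + 9,690+1,400 + 1,510 = 85,090 kg.
Stage 1: m₀ = 85,090 kg, m_f = 85,090 − 67,400 = 17,690 kg; Δv = 317×9.8×ln(4.81) = 3106.6×1.5707 ≈ 4880 m/s.
Stage 2: m₀ = 12,600 kg, m_f = 12,600 − 9,690 = 2,910 kg; Δv = 269×9.8×ln(4.33) = 2636.2×1.4655 ≈ 3863 m/s.
Total Δv = 4880 + 3863 = 8743 m/s.

Δv ≈ 8.74 km/s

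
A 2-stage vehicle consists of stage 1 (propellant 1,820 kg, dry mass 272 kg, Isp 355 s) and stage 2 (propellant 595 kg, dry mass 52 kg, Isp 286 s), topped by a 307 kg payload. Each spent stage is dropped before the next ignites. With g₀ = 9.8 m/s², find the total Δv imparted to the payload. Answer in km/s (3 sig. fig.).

Ignition mass of stage 1 = 1,820+272 + 595+52 + 307 = 3,046 kg.
Stage 1: m₀ = 3,046 kg, m_f = 3,046 − 1,820 = 1,226 kg; Δv = 355×9.8×ln(2.485) = 3479.0×0.9101 ≈ 3166 m/s.
Stage 2: m₀ = 954 kg, m_f = 954 − 595 = 359 kg; Δv = 286×9.8×ln(2.657) = 2802.8×0.9773 ≈ 2739 m/s.
Total Δv = 3166 + 2739 = 5905 m/s.

Δv ≈ 5.91 km/s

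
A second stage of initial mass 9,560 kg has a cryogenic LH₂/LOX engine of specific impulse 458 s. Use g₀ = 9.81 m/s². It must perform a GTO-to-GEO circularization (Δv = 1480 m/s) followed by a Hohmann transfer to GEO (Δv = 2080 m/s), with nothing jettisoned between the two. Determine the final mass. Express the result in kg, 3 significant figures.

final mass ≈ 4330 kg

v_e = Isp · g₀ = 458 × 9.81 = 4493.0 m/s.
After the first burn: m = 9560 × exp(−1480/4493.0) = 9560 × 0.71935 = 6,876.99 kg.
After the second burn: m = 6,876.99 × exp(−2080/4493.0) = 6,876.99 × 0.62943 = 4,328.58 kg.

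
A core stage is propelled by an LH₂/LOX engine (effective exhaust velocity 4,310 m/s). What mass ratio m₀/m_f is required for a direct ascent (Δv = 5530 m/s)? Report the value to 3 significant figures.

Using Δv = v_e ln(m₀/m_f): m₀/m_f = exp(Δv / v_e) = exp(5530 / 4310.0) = exp(1.2831) = 3.6077.

mass ratio ≈ 3.61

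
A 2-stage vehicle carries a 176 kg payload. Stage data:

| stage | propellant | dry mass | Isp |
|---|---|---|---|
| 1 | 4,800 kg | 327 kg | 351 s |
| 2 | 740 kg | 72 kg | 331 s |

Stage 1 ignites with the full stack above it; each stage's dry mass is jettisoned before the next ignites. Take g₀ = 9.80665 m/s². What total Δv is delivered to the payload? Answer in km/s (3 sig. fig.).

Ignition mass of stage 1 = 4,800+327 + 740+72 + 176 = 6,115 kg.
Stage 1: m₀ = 6,115 kg, m_f = 6,115 − 4,800 = 1,315 kg; Δv = 351×9.80665×ln(4.65) = 3442.1×1.5369 ≈ 5290 m/s.
Stage 2: m₀ = 988 kg, m_f = 988 − 740 = 248 kg; Δv = 331×9.80665×ln(3.984) = 3246.0×1.3823 ≈ 4487 m/s.
Total Δv = 5290 + 4487 = 9777 m/s.

Δv ≈ 9.78 km/s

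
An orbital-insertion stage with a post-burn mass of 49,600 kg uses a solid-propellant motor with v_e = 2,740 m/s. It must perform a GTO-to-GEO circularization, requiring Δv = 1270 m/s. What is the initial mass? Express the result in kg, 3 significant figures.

initial mass ≈ 78800 kg

m₀/m_f = exp(Δv / v_e) = exp(1270 / 2740.0) = exp(0.4635) = 1.5896.
m₀ = m_f × 1.5896 = 49,600 × 1.5896 = 78,844.2 kg.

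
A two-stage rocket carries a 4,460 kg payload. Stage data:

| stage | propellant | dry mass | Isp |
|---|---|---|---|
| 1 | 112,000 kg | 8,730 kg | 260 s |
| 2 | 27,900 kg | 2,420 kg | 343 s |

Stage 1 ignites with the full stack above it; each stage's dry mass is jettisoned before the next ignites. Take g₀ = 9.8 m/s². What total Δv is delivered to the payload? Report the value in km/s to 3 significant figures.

Δv ≈ 8.69 km/s

Ignition mass of stage 1 = 112,000+8,730 + 27,900+2,420 + 4,460 = 155,510 kg.
Stage 1: m₀ = 155,510 kg, m_f = 155,510 − 112,000 = 43,510 kg; Δv = 260×9.8×ln(3.574) = 2548.0×1.2737 ≈ 3245 m/s.
Stage 2: m₀ = 34,780 kg, m_f = 34,780 − 27,900 = 6,880 kg; Δv = 343×9.8×ln(5.055) = 3361.4×1.6204 ≈ 5447 m/s.
Total Δv = 3245 + 5447 = 8692 m/s.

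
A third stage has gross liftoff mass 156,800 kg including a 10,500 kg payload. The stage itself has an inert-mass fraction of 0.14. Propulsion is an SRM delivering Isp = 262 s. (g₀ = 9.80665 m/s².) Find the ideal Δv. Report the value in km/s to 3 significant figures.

Δv ≈ 4.17 km/s

Stage wet mass = m₀ − payload = 156,800 − 10,500 = 146,300 kg.
Stage dry mass = ε × stage wet mass = 0.14 × 146,300 = 20,482 kg.
Burnout mass m_f = stage dry + payload = 20,482 + 10,500 = 30,982 kg.
v_e = Isp · g₀ = 262 × 9.80665 = 2569.3 m/s.
Using Δv = v_e ln(m₀/m_f): Δv = v_e · ln(156,800/30,982) = 2569.3 × ln(5.061) = 2569.3 × 1.6216 ≈ 4166 m/s.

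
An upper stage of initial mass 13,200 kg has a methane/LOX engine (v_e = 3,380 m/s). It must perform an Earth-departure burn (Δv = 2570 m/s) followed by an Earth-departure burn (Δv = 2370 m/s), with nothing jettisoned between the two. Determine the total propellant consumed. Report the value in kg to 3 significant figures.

After the first burn: m = 13200 × exp(−2570/3380.0) = 13200 × 0.46750 = 6,171 kg.
After the second burn: m = 6,171 × exp(−2370/3380.0) = 6,171 × 0.49600 = 3,060.82 kg.
Total propellant = m₀ − m_final = 13200 − 3,060.82 = 10,139.18 kg.

total propellant consumed ≈ 10100 kg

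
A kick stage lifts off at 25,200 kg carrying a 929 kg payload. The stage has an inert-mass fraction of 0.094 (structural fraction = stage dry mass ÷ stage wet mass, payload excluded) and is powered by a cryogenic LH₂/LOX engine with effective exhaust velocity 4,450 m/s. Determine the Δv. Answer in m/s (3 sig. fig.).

Δv ≈ 9170 m/s

Stage wet mass = m₀ − payload = 25,200 − 929 = 24,271 kg.
Stage dry mass = ε × stage wet mass = 0.094 × 24,271 = 2,281.47 kg.
Burnout mass m_f = stage dry + payload = 2,281.47 + 929 = 3,210.47 kg.
From the ideal rocket equation, Δv = v_e · ln(25,200/3,210.47) = 4450.0 × ln(7.849) = 4450.0 × 2.0604 ≈ 9169 m/s.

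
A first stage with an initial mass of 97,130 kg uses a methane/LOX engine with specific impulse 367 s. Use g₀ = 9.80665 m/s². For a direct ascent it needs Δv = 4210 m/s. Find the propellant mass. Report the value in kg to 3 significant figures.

v_e = Isp · g₀ = 367 × 9.80665 = 3599.0 m/s.
By the Tsiolkovsky rocket equation, m₀/m_f = exp(Δv / v_e) = exp(4210 / 3599.0) = exp(1.1698) = 3.2212.
m_f = 97,130 / 3.2212 = 30,153.4 kg, so propellant = m₀ − m_f = 97,130 − 30,153.4 = 66,976.6 kg.

propellant mass ≈ 67000 kg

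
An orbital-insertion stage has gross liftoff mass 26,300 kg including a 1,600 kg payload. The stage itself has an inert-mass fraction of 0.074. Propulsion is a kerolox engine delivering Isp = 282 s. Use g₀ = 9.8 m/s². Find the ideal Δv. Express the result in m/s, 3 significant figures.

Δv ≈ 5630 m/s

Stage wet mass = m₀ − payload = 26,300 − 1,600 = 24,700 kg.
Stage dry mass = ε × stage wet mass = 0.074 × 24,700 = 1,827.8 kg.
Burnout mass m_f = stage dry + payload = 1,827.8 + 1,600 = 3,427.8 kg.
v_e = Isp · g₀ = 282 × 9.8 = 2763.6 m/s.
Rocket equation: Δv = v_e · ln(26,300/3,427.8) = 2763.6 × ln(7.673) = 2763.6 × 2.0377 ≈ 5631 m/s.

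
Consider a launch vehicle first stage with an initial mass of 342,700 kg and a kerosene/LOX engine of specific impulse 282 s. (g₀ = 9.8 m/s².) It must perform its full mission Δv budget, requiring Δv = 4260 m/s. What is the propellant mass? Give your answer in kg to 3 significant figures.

propellant mass ≈ 269000 kg

v_e = Isp · g₀ = 282 × 9.8 = 2763.6 m/s.
m₀/m_f = exp(Δv / v_e) = exp(4260 / 2763.6) = exp(1.5415) = 4.6714.
m_f = 342,700 / 4.6714 = 73,361.3 kg, so propellant = m₀ − m_f = 342,700 − 73,361.3 = 269,338.7 kg.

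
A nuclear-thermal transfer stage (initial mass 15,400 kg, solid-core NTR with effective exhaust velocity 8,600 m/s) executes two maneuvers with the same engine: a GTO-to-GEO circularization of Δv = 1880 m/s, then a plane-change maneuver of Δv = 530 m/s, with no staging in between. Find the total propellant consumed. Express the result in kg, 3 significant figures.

total propellant consumed ≈ 3760 kg

After the first burn: m = 15400 × exp(−1880/8600.0) = 15400 × 0.80364 = 12,376.1 kg.
After the second burn: m = 12,376.1 × exp(−530/8600.0) = 12,376.1 × 0.94023 = 11,636.4 kg.
Total propellant = m₀ − m_final = 15400 − 11,636.4 = 3,763.6 kg.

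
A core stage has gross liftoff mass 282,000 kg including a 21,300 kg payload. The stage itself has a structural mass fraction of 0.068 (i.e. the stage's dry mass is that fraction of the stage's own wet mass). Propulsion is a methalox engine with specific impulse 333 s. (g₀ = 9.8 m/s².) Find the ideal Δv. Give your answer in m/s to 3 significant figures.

Stage wet mass = m₀ − payload = 282,000 − 21,300 = 260,700 kg.
Stage dry mass = ε × stage wet mass = 0.068 × 260,700 = 17,727.6 kg.
Burnout mass m_f = stage dry + payload = 17,727.6 + 21,300 = 39,027.6 kg.
v_e = Isp · g₀ = 333 × 9.8 = 3263.4 m/s.
Δv = v_e · ln(282,000/39,027.6) = 3263.4 × ln(7.226) = 3263.4 × 1.9776 ≈ 6454 m/s.

Δv ≈ 6450 m/s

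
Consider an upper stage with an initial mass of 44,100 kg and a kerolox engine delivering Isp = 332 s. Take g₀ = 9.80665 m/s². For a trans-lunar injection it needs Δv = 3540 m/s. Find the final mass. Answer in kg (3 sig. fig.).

v_e = Isp · g₀ = 332 × 9.80665 = 3255.8 m/s.
Rocket equation: m₀/m_f = exp(Δv / v_e) = exp(3540 / 3255.8) = exp(1.0873) = 2.9662.
m_f = m₀ / 2.9662 = 44,100 / 2.9662 = 14,867.5 kg.

final mass ≈ 14900 kg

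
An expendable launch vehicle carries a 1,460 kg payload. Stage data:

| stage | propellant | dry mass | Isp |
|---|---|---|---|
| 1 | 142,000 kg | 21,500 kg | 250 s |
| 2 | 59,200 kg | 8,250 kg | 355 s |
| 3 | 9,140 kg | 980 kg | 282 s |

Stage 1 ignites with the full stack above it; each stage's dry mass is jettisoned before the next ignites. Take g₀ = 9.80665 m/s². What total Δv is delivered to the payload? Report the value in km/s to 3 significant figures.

Ignition mass of stage 1 = 142,000+21,500 + 59,200+8,250 + 9,140+980 + 1,460 = 242,530 kg.
Stage 1: m₀ = 242,530 kg, m_f = 242,530 − 142,000 = 100,530 kg; Δv = 250×9.80665×ln(2.413) = 2451.7×0.8807 ≈ 2159 m/s.
Stage 2: m₀ = 79,030 kg, m_f = 79,030 − 59,200 = 19,830 kg; Δv = 355×9.80665×ln(3.985) = 3481.4×1.3826 ≈ 4813 m/s.
Stage 3: m₀ = 11,580 kg, m_f = 11,580 − 9,140 = 2,440 kg; Δv = 282×9.80665×ln(4.746) = 2765.5×1.5573 ≈ 4307 m/s.
Total Δv = 2159 + 4813 + 4307 = 11279 m/s.

Δv ≈ 11.3 km/s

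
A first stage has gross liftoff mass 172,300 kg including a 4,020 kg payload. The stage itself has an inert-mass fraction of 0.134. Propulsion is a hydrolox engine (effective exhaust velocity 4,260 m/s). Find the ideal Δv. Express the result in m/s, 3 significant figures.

Stage wet mass = m₀ − payload = 172,300 − 4,020 = 168,280 kg.
Stage dry mass = ε × stage wet mass = 0.134 × 168,280 = 22,549.5 kg.
Burnout mass m_f = stage dry + payload = 22,549.5 + 4,020 = 26,569.5 kg.
By the Tsiolkovsky rocket equation, Δv = v_e · ln(172,300/26,569.5) = 4260.0 × ln(6.485) = 4260.0 × 1.8695 ≈ 7964 m/s.

Δv ≈ 7960 m/s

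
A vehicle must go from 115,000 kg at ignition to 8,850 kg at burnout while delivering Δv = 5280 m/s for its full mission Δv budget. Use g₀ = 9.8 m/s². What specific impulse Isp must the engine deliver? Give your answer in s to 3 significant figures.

ln(m₀/m_f) = ln(115000/8850) = ln(12.99) = 2.5645.
By the Tsiolkovsky rocket equation, v_e = Δv / ln(m₀/m_f) = 5280 / 2.5645 = 2058.9 m/s.
Isp = v_e / g₀ = 2058.9 / 9.8 = 210.1 s.

Isp ≈ 210 s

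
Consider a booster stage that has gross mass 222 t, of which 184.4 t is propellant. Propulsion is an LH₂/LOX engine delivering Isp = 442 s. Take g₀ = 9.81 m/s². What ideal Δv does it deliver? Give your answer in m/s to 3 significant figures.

Δv ≈ 7700 m/s

v_e = Isp · g₀ = 442 × 9.81 = 4336.0 m/s.
m_f = m₀ − m_prop = 222 − 184.4 = 37.6 t.
Using Δv = v_e ln(m₀/m_f): Δv = v_e · ln(m₀/m_f) = 4336.0 × ln(5.904) = 4336.0 × 1.7757 ≈ 7699.4 m/s.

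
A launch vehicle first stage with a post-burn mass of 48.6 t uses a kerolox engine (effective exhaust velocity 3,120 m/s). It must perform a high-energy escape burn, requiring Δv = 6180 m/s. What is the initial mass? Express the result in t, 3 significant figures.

m₀/m_f = exp(Δv / v_e) = exp(6180 / 3120.0) = exp(1.9808) = 7.2483.
m₀ = m_f × 7.2483 = 48.6 × 7.2483 = 352.267 t.

initial mass ≈ 352 t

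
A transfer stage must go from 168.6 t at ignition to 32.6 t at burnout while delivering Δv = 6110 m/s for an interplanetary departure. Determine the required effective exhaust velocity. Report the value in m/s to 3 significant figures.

v_e ≈ 3720 m/s

ln(m₀/m_f) = ln(168600/32600) = ln(5.172) = 1.6432.
By the Tsiolkovsky rocket equation, v_e = Δv / ln(m₀/m_f) = 6110 / 1.6432 = 3718.3 m/s.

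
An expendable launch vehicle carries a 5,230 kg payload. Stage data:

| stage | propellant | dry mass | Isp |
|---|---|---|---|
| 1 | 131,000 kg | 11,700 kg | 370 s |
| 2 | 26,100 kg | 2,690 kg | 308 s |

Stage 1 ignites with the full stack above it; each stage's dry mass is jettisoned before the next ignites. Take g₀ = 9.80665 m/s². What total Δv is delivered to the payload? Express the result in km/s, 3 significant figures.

Δv ≈ 9.31 km/s

Ignition mass of stage 1 = 131,000+11,700 + 26,100+2,690 + 5,230 = 176,720 kg.
Stage 1: m₀ = 176,720 kg, m_f = 176,720 − 131,000 = 45,720 kg; Δv = 370×9.80665×ln(3.865) = 3628.5×1.3520 ≈ 4906 m/s.
Stage 2: m₀ = 34,020 kg, m_f = 34,020 − 26,100 = 7,920 kg; Δv = 308×9.80665×ln(4.295) = 3020.4×1.4576 ≈ 4402 m/s.
Total Δv = 4906 + 4402 = 9308 m/s.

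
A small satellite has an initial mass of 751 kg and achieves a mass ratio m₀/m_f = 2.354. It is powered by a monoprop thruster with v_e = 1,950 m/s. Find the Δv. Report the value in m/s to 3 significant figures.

Δv ≈ 1670 m/s

Δv = v_e · ln(2.354) = 1950.0 × 0.8561 ≈ 1669.4 m/s.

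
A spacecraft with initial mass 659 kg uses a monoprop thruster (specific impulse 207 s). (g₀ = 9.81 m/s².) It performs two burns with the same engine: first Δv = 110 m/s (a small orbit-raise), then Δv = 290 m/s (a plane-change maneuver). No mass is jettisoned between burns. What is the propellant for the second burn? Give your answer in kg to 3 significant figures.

v_e = Isp · g₀ = 207 × 9.81 = 2030.7 m/s.
After the first burn: m = 659 × exp(−110/2030.7) = 659 × 0.94727 = 624.251 kg.
After the second burn: m = 624.251 × exp(−290/2030.7) = 624.251 × 0.86692 = 541.176 kg.
Second-burn propellant = 624.251 − 541.176 = 83.075 kg.

propellant for the second burn ≈ 83.1 kg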